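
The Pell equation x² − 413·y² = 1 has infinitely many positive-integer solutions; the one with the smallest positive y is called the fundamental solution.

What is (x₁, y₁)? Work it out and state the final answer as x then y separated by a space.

113399 5580

d=413: √d = [20; 3,9,1,4,1,9,3,40] (ℓ=8, even), read p_7/q_7
step 0: (20, 1)  from 20·(1,0) + (0,1)
step 1: (61, 3)  from 3·(20,1) + (1,0)
step 2: (569, 28)  from 9·(61,3) + (20,1)
…
step 4: (3089, 152)  from 4·(630,31) + (569,28)
step 5: (3719, 183)  from 1·(3089,152) + (630,31)
step 6: (36560, 1799)  from 9·(3719,183) + (3089,152)
step 7: (113399, 5580)  from 3·(36560,1799) + (3719,183)
→ (113399, 5580).  Check: 113399²=12859333201, 413·5580²=12859333200, difference 1.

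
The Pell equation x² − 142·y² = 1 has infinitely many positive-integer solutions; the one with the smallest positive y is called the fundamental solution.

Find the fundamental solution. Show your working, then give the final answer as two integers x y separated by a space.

143 12

[11; 1,10,1,22] for √142; ℓ=4 ⇒ convergent index 3
step 0: (11, 1)  from 11·(1,0) + (0,1)
step 1: (12, 1)  from 1·(11,1) + (1,0)
step 2: (131, 11)  from 10·(12,1) + (11,1)
step 3: (143, 12)  from 1·(131,11) + (12,1)
→ (143, 12).  Check: 143²=20449, 142·12²=20448, difference 1.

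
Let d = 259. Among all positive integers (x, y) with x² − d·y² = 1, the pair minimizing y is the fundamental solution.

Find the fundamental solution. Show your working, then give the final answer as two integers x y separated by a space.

√259 → a₀=16, period (10,1,2,3,4,3,2,1,10,32); ℓ=10 even so k=9
i=0: a=16 ⇒ p=16, q=1
i=1: a=10 ⇒ p=161, q=10
…
i=5: a=4 ⇒ p=7403, q=460
…
i=7: a=2 ⇒ p=55265, q=3434
i=8: a=1 ⇒ p=79196, q=4921
i=9: a=10 ⇒ p=847225, q=52644
fundamental: x₁=847225, y₁=52644  (since 717790200625 − 259·2771390736 = 1)

847225 52644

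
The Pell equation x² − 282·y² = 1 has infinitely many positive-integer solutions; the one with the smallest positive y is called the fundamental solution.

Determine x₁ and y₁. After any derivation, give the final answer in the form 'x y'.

2351 140

√282 → a₀=16, period (1,3,1,4,1,3,1,32); ℓ=8 even so k=7
k=0  a_k=16  p_k/q_k = 16/1
k=1  a_k=1  p_k/q_k = 17/1
…
k=3  a_k=1  p_k/q_k = 84/5
k=4  a_k=4  p_k/q_k = 403/24
k=5  a_k=1  p_k/q_k = 487/29
k=6  a_k=3  p_k/q_k = 1864/111
k=7  a_k=1  p_k/q_k = 2351/140
fundamental: x₁=2351, y₁=140  (since 5527201 − 282·19600 = 1)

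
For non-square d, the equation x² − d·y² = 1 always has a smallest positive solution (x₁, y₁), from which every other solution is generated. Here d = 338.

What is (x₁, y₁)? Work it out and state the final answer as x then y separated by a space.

114243 6214

√338 = [18; 2,1,1,2,36, …], period ℓ=5 (odd) → k=9
k=0  a_k=18  p_k/q_k = 18/1
…
k=2  a_k=1  p_k/q_k = 55/3
…
k=5  a_k=36  p_k/q_k = 8696/473
…
k=7  a_k=1  p_k/q_k = 26327/1432
k=8  a_k=1  p_k/q_k = 43958/2391
k=9  a_k=2  p_k/q_k = 114243/6214
→ (114243, 6214).  Check: 114243²=13051463049, 338·6214²=13051463048, difference 1.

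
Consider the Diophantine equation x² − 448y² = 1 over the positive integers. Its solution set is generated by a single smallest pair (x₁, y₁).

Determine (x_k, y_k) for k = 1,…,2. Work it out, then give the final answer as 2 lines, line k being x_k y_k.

√448 → a₀=21, period (6,42); ℓ=2 even so k=1
k=0  a_k=21  p_k/q_k = 21/1
k=1  a_k=6  p_k/q_k = 127/6
→ (127, 6).  Check: 127²=16129, 448·6²=16128, difference 1.
k=2:  x_2 = 127·127+448·6·6 = 32257,  y_2 = 127·6+6·127 = 1524

127 6
32257 1524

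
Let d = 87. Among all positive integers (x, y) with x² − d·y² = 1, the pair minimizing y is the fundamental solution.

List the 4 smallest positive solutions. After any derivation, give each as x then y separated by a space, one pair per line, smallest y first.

[9; 3,18] for √87; ℓ=2 ⇒ convergent index 1
a_0=9:  p_0=9·1+0=9,  q_0=9·0+1=1
a_1=3:  p_1=3·9+1=28,  q_1=3·1+0=3
fundamental: x₁=28, y₁=3  (since 784 − 87·9 = 1)
k=2:  x_2 = 28·28+87·3·3 = 1567,  y_2 = 28·3+3·28 = 168
k=3:  x_3 = 28·1567+87·3·168 = 87724,  y_3 = 28·168+3·1567 = 9405
k=4:  x_4 = 28·87724+87·3·9405 = 4910977,  y_4 = 28·9405+3·87724 = 526512

28 3
1567 168
87724 9405
4910977 526512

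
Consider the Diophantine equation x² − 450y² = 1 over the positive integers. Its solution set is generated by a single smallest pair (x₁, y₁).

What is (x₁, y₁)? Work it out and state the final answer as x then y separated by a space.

19601 924

√450 → a₀=21, period (4,1,2,4,2,1,4,42); ℓ=8 even so k=7
i=0: a=21 ⇒ p=21, q=1
i=1: a=4 ⇒ p=85, q=4
i=2: a=1 ⇒ p=106, q=5
i=3: a=2 ⇒ p=297, q=14
i=4: a=4 ⇒ p=1294, q=61
…
i=6: a=1 ⇒ p=4179, q=197
i=7: a=4 ⇒ p=19601, q=924
fundamental: x₁=19601, y₁=924  (since 384199201 − 450·853776 = 1)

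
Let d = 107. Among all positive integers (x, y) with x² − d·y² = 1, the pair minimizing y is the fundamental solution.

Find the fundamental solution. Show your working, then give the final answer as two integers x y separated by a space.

d=107: √d = [10; 2,1,9,1,2,20] (ℓ=6, even), read p_5/q_5
a_0=10:  p_0=10·1+0=10,  q_0=10·0+1=1
…
a_2=1:  p_2=1·21+10=31,  q_2=1·2+1=3
…
a_4=1:  p_4=1·300+31=331,  q_4=1·29+3=32
a_5=2:  p_5=2·331+300=962,  q_5=2·32+29=93
→ (962, 93).  Check: 962²=925444, 107·93²=925443, difference 1.

962 93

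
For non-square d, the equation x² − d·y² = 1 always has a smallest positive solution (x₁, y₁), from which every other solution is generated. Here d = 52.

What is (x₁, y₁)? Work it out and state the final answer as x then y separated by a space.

649 90

√52 = [7; 4,1,2,1,4,14, …], period ℓ=6 (even) → k=5
a_0=7:  p_0=7·1+0=7,  q_0=7·0+1=1
…
a_2=1:  p_2=1·29+7=36,  q_2=1·4+1=5
a_3=2:  p_3=2·36+29=101,  q_3=2·5+4=14
a_4=1:  p_4=1·101+36=137,  q_4=1·14+5=19
a_5=4:  p_5=4·137+101=649,  q_5=4·19+14=90
fundamental: x₁=649, y₁=90  (since 421201 − 52·8100 = 1)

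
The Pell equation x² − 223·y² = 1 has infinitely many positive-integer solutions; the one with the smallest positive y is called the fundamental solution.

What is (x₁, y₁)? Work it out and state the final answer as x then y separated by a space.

√223 = [14; 1,13,1,28, …], period ℓ=4 (even) → k=3
a_0=14:  p_0=14·1+0=14,  q_0=14·0+1=1
…
a_2=13:  p_2=13·15+14=209,  q_2=13·1+1=14
a_3=1:  p_3=1·209+15=224,  q_3=1·14+1=15
(x₁, y₁) = (224, 15);  224² − 223·15² = 1 ✓

224 15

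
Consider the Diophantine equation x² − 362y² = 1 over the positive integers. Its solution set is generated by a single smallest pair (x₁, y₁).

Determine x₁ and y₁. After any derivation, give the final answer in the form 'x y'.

√362 → a₀=19, period (38); ℓ=1 odd so k=1
k=0  a_k=19  p_k/q_k = 19/1
k=1  a_k=38  p_k/q_k = 723/38
fundamental: x₁=723, y₁=38  (since 522729 − 362·1444 = 1)

723 38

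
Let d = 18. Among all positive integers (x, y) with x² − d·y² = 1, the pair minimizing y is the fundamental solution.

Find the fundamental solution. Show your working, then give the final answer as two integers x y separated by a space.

√18 → a₀=4, period (4,8); ℓ=2 even so k=1
i=0: a=4 ⇒ p=4, q=1
i=1: a=4 ⇒ p=17, q=4
fundamental: x₁=17, y₁=4  (since 289 − 18·16 = 1)

17 4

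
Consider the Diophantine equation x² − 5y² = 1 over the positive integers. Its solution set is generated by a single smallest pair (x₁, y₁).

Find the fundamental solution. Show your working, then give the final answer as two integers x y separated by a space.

9 4

[2; 4] for √5; ℓ=1 ⇒ convergent index 1
step 0: (2, 1)  from 2·(1,0) + (0,1)
step 1: (9, 4)  from 4·(2,1) + (1,0)
fundamental: x₁=9, y₁=4  (since 81 − 5·16 = 1)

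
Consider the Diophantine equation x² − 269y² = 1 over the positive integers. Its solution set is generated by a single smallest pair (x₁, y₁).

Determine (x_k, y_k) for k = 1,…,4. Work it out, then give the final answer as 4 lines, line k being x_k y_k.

13449 820
361751201 22056360
9730383791049 593271970460
261727862849884801 15957829439376720

d=269: √d = [16; 2,2,32] (ℓ=3, odd), read p_5/q_5
step 0: (16, 1)  from 16·(1,0) + (0,1)
step 1: (33, 2)  from 2·(16,1) + (1,0)
step 2: (82, 5)  from 2·(33,2) + (16,1)
step 3: (2657, 162)  from 32·(82,5) + (33,2)
step 4: (5396, 329)  from 2·(2657,162) + (82,5)
step 5: (13449, 820)  from 2·(5396,329) + (2657,162)
(x₁, y₁) = (13449, 820);  13449² − 269·820² = 1 ✓
k=2:  x_2 = 13449·13449+269·820·820 = 361751201,  y_2 = 13449·820+820·13449 = 22056360
k=3:  x_3 = 13449·361751201+269·820·22056360 = 9730383791049,  y_3 = 13449·22056360+820·361751201 = 593271970460
k=4:  x_4 = 13449·9730383791049+269·820·593271970460 = 261727862849884801,  y_4 = 13449·593271970460+820·9730383791049 = 15957829439376720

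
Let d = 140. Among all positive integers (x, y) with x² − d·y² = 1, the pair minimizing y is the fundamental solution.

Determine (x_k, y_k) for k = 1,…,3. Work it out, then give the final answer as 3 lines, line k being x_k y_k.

[11; 1,4,1,22] for √140; ℓ=4 ⇒ convergent index 3
i=0: a=11 ⇒ p=11, q=1
i=1: a=1 ⇒ p=12, q=1
i=2: a=4 ⇒ p=59, q=5
i=3: a=1 ⇒ p=71, q=6
(x₁, y₁) = (71, 6);  71² − 140·6² = 1 ✓
n=2: (71,6)∘(71,6) = (71·71+140·6·6, 71·6+6·71) = (10081,852)
n=3: (10081,852)∘(71,6) = (71·10081+140·6·852, 71·852+6·10081) = (1431431,120978)

71 6
10081 852
1431431 120978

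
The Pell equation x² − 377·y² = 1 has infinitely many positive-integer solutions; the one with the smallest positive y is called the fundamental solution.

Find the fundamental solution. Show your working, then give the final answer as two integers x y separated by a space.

√377 → a₀=19, period (2,2,2,38); ℓ=4 even so k=3
a_0=19:  p_0=19·1+0=19,  q_0=19·0+1=1
a_1=2:  p_1=2·19+1=39,  q_1=2·1+0=2
a_2=2:  p_2=2·39+19=97,  q_2=2·2+1=5
a_3=2:  p_3=2·97+39=233,  q_3=2·5+2=12
→ (233, 12).  Check: 233²=54289, 377·12²=54288, difference 1.

233 12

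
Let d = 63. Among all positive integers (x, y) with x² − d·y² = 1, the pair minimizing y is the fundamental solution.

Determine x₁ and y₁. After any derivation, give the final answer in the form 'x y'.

d=63: √d = [7; 1,14] (ℓ=2, even), read p_1/q_1
a_0=7:  p_0=7·1+0=7,  q_0=7·0+1=1
a_1=1:  p_1=1·7+1=8,  q_1=1·1+0=1
(x₁, y₁) = (8, 1);  8² − 63·1² = 1 ✓

8 1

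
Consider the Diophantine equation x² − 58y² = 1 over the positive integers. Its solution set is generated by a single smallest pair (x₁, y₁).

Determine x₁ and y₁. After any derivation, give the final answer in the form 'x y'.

19603 2574

d=58: √d = [7; 1,1,1,1,1,1,14] (ℓ=7, odd), read p_13/q_13
i=0: a=7 ⇒ p=7, q=1
…
i=7: a=14 ⇒ p=1447, q=190
…
i=10: a=1 ⇒ p=4539, q=596
i=11: a=1 ⇒ p=7532, q=989
i=12: a=1 ⇒ p=12071, q=1585
i=13: a=1 ⇒ p=19603, q=2574
→ (19603, 2574).  Check: 19603²=384277609, 58·2574²=384277608, difference 1.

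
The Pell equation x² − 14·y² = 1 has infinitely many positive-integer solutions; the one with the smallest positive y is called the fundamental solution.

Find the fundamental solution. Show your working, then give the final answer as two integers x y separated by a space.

15 4

√14 → a₀=3, period (1,2,1,6); ℓ=4 even so k=3
k=0  a_k=3  p_k/q_k = 3/1
k=1  a_k=1  p_k/q_k = 4/1
k=2  a_k=2  p_k/q_k = 11/3
k=3  a_k=1  p_k/q_k = 15/4
(x₁, y₁) = (15, 4);  15² − 14·4² = 1 ✓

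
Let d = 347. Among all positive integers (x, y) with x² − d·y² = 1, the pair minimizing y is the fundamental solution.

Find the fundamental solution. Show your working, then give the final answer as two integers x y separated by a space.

√347 = [18; 1,1,1,2,4,…,1,1,36, …], period ℓ=14 (even) → k=13
a_0=18:  p_0=18·1+0=18,  q_0=18·0+1=1
…
a_4=2:  p_4=2·56+37=149,  q_4=2·3+2=8
…
a_8=1:  p_8=1·14269+801=15070,  q_8=1·766+43=809
a_9=4:  p_9=4·15070+14269=74549,  q_9=4·809+766=4002
a_10=2:  p_10=2·74549+15070=164168,  q_10=2·4002+809=8813
…
a_12=1:  p_12=1·238717+164168=402885,  q_12=1·12815+8813=21628
a_13=1:  p_13=1·402885+238717=641602,  q_13=1·21628+12815=34443
fundamental: x₁=641602, y₁=34443  (since 411653126404 − 347·1186320249 = 1)

641602 34443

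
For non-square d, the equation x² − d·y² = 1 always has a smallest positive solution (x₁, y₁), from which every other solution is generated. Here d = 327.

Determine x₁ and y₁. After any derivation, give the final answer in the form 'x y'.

√327 = [18; 12,36, …], period ℓ=2 (even) → k=1
i=0: a=18 ⇒ p=18, q=1
i=1: a=12 ⇒ p=217, q=12
fundamental: x₁=217, y₁=12  (since 47089 − 327·144 = 1)

217 12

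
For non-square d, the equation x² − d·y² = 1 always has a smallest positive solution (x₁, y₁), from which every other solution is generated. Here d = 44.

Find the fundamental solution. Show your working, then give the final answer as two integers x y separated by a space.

199 30

√44 → a₀=6, period (1,1,1,2,1,1,1,12); ℓ=8 even so k=7
k=0  a_k=6  p_k/q_k = 6/1
…
k=3  a_k=1  p_k/q_k = 20/3
k=4  a_k=2  p_k/q_k = 53/8
k=5  a_k=1  p_k/q_k = 73/11
k=6  a_k=1  p_k/q_k = 126/19
k=7  a_k=1  p_k/q_k = 199/30
→ (199, 30).  Check: 199²=39601, 44·30²=39600, difference 1.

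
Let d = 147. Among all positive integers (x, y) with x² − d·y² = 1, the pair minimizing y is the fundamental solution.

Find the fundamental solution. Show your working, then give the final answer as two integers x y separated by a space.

97 8

d=147: √d = [12; 8,24] (ℓ=2, even), read p_1/q_1
a_0=12:  p_0=12·1+0=12,  q_0=12·0+1=1
a_1=8:  p_1=8·12+1=97,  q_1=8·1+0=8
→ (97, 8).  Check: 97²=9409, 147·8²=9408, difference 1.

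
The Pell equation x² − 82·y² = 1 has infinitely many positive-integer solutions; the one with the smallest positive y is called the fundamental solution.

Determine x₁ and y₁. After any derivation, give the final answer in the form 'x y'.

√82 = [9; 18, …], period ℓ=1 (odd) → k=1
k=0  a_k=9  p_k/q_k = 9/1
k=1  a_k=18  p_k/q_k = 163/18
→ (163, 18).  Check: 163²=26569, 82·18²=26568, difference 1.

163 18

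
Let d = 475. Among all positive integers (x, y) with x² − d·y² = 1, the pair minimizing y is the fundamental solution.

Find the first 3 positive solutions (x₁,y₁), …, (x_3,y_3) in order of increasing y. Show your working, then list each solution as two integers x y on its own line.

[21; 1,3,1,6,2,6,1,3,1,42] for √475; ℓ=10 ⇒ convergent index 9
a_0=21:  p_0=21·1+0=21,  q_0=21·0+1=1
a_1=1:  p_1=1·21+1=22,  q_1=1·1+0=1
a_2=3:  p_2=3·22+21=87,  q_2=3·1+1=4
…
a_4=6:  p_4=6·109+87=741,  q_4=6·5+4=34
a_5=2:  p_5=2·741+109=1591,  q_5=2·34+5=73
…
a_7=1:  p_7=1·10287+1591=11878,  q_7=1·472+73=545
a_8=3:  p_8=3·11878+10287=45921,  q_8=3·545+472=2107
a_9=1:  p_9=1·45921+11878=57799,  q_9=1·2107+545=2652
(x₁, y₁) = (57799, 2652);  57799² − 475·2652² = 1 ✓
n=2: (57799,2652)∘(57799,2652) = (57799·57799+475·2652·2652, 57799·2652+2652·57799) = (6681448801,306565896)
n=3: (6681448801,306565896)∘(57799,2652) = (57799·6681448801+475·2652·306565896, 57799·306565896+2652·6681448801) = (772362118440199,35438404443156)

57799 2652
6681448801 306565896
772362118440199 35438404443156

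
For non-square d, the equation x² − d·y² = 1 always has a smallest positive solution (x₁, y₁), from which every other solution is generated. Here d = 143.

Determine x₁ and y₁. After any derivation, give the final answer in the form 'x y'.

√143 → a₀=11, period (1,22); ℓ=2 even so k=1
i=0: a=11 ⇒ p=11, q=1
i=1: a=1 ⇒ p=12, q=1
fundamental: x₁=12, y₁=1  (since 144 − 143·1 = 1)

12 1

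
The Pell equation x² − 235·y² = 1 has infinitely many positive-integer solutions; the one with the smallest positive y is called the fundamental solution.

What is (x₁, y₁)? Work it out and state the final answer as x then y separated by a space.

46 3

d=235: √d = [15; 3,30] (ℓ=2, even), read p_1/q_1
a_0=15:  p_0=15·1+0=15,  q_0=15·0+1=1
a_1=3:  p_1=3·15+1=46,  q_1=3·1+0=3
→ (46, 3).  Check: 46²=2116, 235·3²=2115, difference 1.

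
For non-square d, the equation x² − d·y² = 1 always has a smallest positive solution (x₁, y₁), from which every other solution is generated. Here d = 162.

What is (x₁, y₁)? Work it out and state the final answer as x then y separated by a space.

19601 1540

√162 → a₀=12, period (1,2,1,2,12,2,1,2,1,24); ℓ=10 even so k=9
i=0: a=12 ⇒ p=12, q=1
i=1: a=1 ⇒ p=13, q=1
i=2: a=2 ⇒ p=38, q=3
…
i=4: a=2 ⇒ p=140, q=11
i=5: a=12 ⇒ p=1731, q=136
i=6: a=2 ⇒ p=3602, q=283
i=7: a=1 ⇒ p=5333, q=419
i=8: a=2 ⇒ p=14268, q=1121
i=9: a=1 ⇒ p=19601, q=1540
fundamental: x₁=19601, y₁=1540  (since 384199201 − 162·2371600 = 1)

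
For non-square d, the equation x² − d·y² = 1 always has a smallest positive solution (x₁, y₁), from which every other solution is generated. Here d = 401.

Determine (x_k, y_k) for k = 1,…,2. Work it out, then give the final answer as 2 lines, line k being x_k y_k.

√401 → a₀=20, period (40); ℓ=1 odd so k=1
k=0  a_k=20  p_k/q_k = 20/1
k=1  a_k=40  p_k/q_k = 801/40
fundamental: x₁=801, y₁=40  (since 641601 − 401·1600 = 1)
(x_2, y_2) = (801·801 + 401·40·40, 801·40 + 40·801) = (1283201, 64080)

801 40
1283201 64080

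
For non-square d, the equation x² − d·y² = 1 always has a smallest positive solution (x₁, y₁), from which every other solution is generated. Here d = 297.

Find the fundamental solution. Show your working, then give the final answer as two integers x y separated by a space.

48599 2820

[17; 4,3,1,1,2,1,1,3,4,34] for √297; ℓ=10 ⇒ convergent index 9
a_0=17:  p_0=17·1+0=17,  q_0=17·0+1=1
a_1=4:  p_1=4·17+1=69,  q_1=4·1+0=4
a_2=3:  p_2=3·69+17=224,  q_2=3·4+1=13
…
a_5=2:  p_5=2·517+293=1327,  q_5=2·30+17=77
a_6=1:  p_6=1·1327+517=1844,  q_6=1·77+30=107
…
a_8=3:  p_8=3·3171+1844=11357,  q_8=3·184+107=659
a_9=4:  p_9=4·11357+3171=48599,  q_9=4·659+184=2820
(x₁, y₁) = (48599, 2820);  48599² − 297·2820² = 1 ✓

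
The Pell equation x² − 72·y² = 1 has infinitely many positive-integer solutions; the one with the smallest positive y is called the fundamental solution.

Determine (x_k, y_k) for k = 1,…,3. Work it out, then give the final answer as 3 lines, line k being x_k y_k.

17 2
577 68
19601 2310

√72 → a₀=8, period (2,16); ℓ=2 even so k=1
k=0  a_k=8  p_k/q_k = 8/1
k=1  a_k=2  p_k/q_k = 17/2
fundamental: x₁=17, y₁=2  (since 289 − 72·4 = 1)
n=2: (17,2)∘(17,2) = (17·17+72·2·2, 17·2+2·17) = (577,68)
n=3: (577,68)∘(17,2) = (17·577+72·2·68, 17·68+2·577) = (19601,2310)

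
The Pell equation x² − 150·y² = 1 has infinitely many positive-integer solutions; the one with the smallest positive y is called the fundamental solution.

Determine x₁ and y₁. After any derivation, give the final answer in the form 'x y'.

d=150: √d = [12; 4,24] (ℓ=2, even), read p_1/q_1
i=0: a=12 ⇒ p=12, q=1
i=1: a=4 ⇒ p=49, q=4
→ (49, 4).  Check: 49²=2401, 150·4²=2400, difference 1.

49 4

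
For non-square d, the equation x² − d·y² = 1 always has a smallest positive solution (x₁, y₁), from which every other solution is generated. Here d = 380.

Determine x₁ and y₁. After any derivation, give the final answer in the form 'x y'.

39 2

√380 → a₀=19, period (2,38); ℓ=2 even so k=1
a_0=19:  p_0=19·1+0=19,  q_0=19·0+1=1
a_1=2:  p_1=2·19+1=39,  q_1=2·1+0=2
fundamental: x₁=39, y₁=2  (since 1521 − 380·4 = 1)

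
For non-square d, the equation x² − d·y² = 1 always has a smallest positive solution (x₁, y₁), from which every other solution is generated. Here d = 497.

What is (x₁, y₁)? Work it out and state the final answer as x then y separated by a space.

√497 = [22; 3,2,2,5,6,5,2,2,3,44, …], period ℓ=10 (even) → k=9
a_0=22:  p_0=22·1+0=22,  q_0=22·0+1=1
a_1=3:  p_1=3·22+1=67,  q_1=3·1+0=3
a_2=2:  p_2=2·67+22=156,  q_2=2·3+1=7
…
a_4=5:  p_4=5·379+156=2051,  q_4=5·17+7=92
a_5=6:  p_5=6·2051+379=12685,  q_5=6·92+17=569
a_6=5:  p_6=5·12685+2051=65476,  q_6=5·569+92=2937
a_7=2:  p_7=2·65476+12685=143637,  q_7=2·2937+569=6443
a_8=2:  p_8=2·143637+65476=352750,  q_8=2·6443+2937=15823
a_9=3:  p_9=3·352750+143637=1201887,  q_9=3·15823+6443=53912
fundamental: x₁=1201887, y₁=53912  (since 1444532360769 − 497·2906503744 = 1)

1201887 53912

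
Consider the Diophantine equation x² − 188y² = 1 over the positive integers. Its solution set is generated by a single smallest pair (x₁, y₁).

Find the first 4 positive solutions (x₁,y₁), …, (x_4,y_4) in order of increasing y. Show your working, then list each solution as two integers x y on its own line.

√188 = [13; 1,2,2,6,2,2,1,26, …], period ℓ=8 (even) → k=7
k=0  a_k=13  p_k/q_k = 13/1
k=1  a_k=1  p_k/q_k = 14/1
k=2  a_k=2  p_k/q_k = 41/3
k=3  a_k=2  p_k/q_k = 96/7
k=4  a_k=6  p_k/q_k = 617/45
k=5  a_k=2  p_k/q_k = 1330/97
k=6  a_k=2  p_k/q_k = 3277/239
k=7  a_k=1  p_k/q_k = 4607/336
→ (4607, 336).  Check: 4607²=21224449, 188·336²=21224448, difference 1.
(x_2, y_2) = (4607·4607 + 188·336·336, 4607·336 + 336·4607) = (42448897, 3095904)
(x_3, y_3) = (4607·42448897 + 188·336·3095904, 4607·3095904 + 336·42448897) = (391124132351, 28525659120)
(x_4, y_4) = (4607·391124132351 + 188·336·28525659120, 4607·28525659120 + 336·391124132351) = (3603817713033217, 262835420035776)

4607 336
42448897 3095904
391124132351 28525659120
3603817713033217 262835420035776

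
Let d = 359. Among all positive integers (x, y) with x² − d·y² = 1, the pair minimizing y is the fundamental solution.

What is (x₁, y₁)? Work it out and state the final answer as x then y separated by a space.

360 19

d=359: √d = [18; 1,17,1,36] (ℓ=4, even), read p_3/q_3
i=0: a=18 ⇒ p=18, q=1
…
i=2: a=17 ⇒ p=341, q=18
i=3: a=1 ⇒ p=360, q=19
→ (360, 19).  Check: 360²=129600, 359·19²=129599, difference 1.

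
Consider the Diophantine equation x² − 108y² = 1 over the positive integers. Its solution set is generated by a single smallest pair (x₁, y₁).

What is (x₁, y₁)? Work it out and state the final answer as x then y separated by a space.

d=108: √d = [10; 2,1,1,4,1,1,2,20] (ℓ=8, even), read p_7/q_7
step 0: (10, 1)  from 10·(1,0) + (0,1)
…
step 3: (52, 5)  from 1·(31,3) + (21,2)
step 4: (239, 23)  from 4·(52,5) + (31,3)
…
step 6: (530, 51)  from 1·(291,28) + (239,23)
step 7: (1351, 130)  from 2·(530,51) + (291,28)
→ (1351, 130).  Check: 1351²=1825201, 108·130²=1825200, difference 1.

1351 130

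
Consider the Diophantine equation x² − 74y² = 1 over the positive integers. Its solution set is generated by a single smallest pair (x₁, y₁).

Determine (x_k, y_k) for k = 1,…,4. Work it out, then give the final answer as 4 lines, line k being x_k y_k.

3699 430
27365201 3181140
202447753299 23534073290
1497708451540801 174105071018280

√74 → a₀=8, period (1,1,1,1,16); ℓ=5 odd so k=9
k=0  a_k=8  p_k/q_k = 8/1
k=1  a_k=1  p_k/q_k = 9/1
k=2  a_k=1  p_k/q_k = 17/2
k=3  a_k=1  p_k/q_k = 26/3
k=4  a_k=1  p_k/q_k = 43/5
k=5  a_k=16  p_k/q_k = 714/83
k=6  a_k=1  p_k/q_k = 757/88
k=7  a_k=1  p_k/q_k = 1471/171
k=8  a_k=1  p_k/q_k = 2228/259
k=9  a_k=1  p_k/q_k = 3699/430
fundamental: x₁=3699, y₁=430  (since 13682601 − 74·184900 = 1)
(x_2, y_2) = (3699·3699 + 74·430·430, 3699·430 + 430·3699) = (27365201, 3181140)
(x_3, y_3) = (3699·27365201 + 74·430·3181140, 3699·3181140 + 430·27365201) = (202447753299, 23534073290)
(x_4, y_4) = (3699·202447753299 + 74·430·23534073290, 3699·23534073290 + 430·202447753299) = (1497708451540801, 174105071018280)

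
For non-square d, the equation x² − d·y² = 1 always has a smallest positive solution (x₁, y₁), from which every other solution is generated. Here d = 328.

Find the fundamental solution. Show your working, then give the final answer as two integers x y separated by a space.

√328 → a₀=18, period (9,36); ℓ=2 even so k=1
a_0=18:  p_0=18·1+0=18,  q_0=18·0+1=1
a_1=9:  p_1=9·18+1=163,  q_1=9·1+0=9
fundamental: x₁=163, y₁=9  (since 26569 − 328·81 = 1)

163 9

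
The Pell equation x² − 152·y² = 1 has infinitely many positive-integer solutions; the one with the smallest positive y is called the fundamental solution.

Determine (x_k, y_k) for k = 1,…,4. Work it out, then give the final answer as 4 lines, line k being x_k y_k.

37 3
2737 222
202501 16425
14982337 1215228

d=152: √d = [12; 3,24] (ℓ=2, even), read p_1/q_1
k=0  a_k=12  p_k/q_k = 12/1
k=1  a_k=3  p_k/q_k = 37/3
(x₁, y₁) = (37, 3);  37² − 152·3² = 1 ✓
k=2:  x_2 = 37·37+152·3·3 = 2737,  y_2 = 37·3+3·37 = 222
k=3:  x_3 = 37·2737+152·3·222 = 202501,  y_3 = 37·222+3·2737 = 16425
k=4:  x_4 = 37·202501+152·3·16425 = 14982337,  y_4 = 37·16425+3·202501 = 1215228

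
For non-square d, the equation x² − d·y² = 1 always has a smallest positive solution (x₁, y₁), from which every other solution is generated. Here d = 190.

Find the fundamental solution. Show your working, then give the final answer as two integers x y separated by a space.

52021 3774

[13; 1,3,1,1,1,…,3,1,26] for √190; ℓ=14 ⇒ convergent index 13
i=0: a=13 ⇒ p=13, q=1
…
i=4: a=1 ⇒ p=124, q=9
i=5: a=1 ⇒ p=193, q=14
…
i=8: a=2 ⇒ p=2936, q=213
…
i=12: a=3 ⇒ p=40787, q=2959
i=13: a=1 ⇒ p=52021, q=3774
fundamental: x₁=52021, y₁=3774  (since 2706184441 − 190·14243076 = 1)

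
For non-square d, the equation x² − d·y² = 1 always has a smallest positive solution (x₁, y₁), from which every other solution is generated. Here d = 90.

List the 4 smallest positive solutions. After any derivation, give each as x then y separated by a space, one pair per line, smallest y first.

19 2
721 76
27379 2886
1039681 109592

√90 → a₀=9, period (2,18); ℓ=2 even so k=1
k=0  a_k=9  p_k/q_k = 9/1
k=1  a_k=2  p_k/q_k = 19/2
(x₁, y₁) = (19, 2);  19² − 90·2² = 1 ✓
(19+2√90)^2 = 721 + 76√90
(19+2√90)^3 = 27379 + 2886√90
(19+2√90)^4 = 1039681 + 109592√90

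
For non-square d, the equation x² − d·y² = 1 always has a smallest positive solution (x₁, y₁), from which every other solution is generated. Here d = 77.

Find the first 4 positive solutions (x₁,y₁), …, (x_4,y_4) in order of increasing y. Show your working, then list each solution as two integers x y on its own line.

351 40
246401 28080
172973151 19712120
121426905601 13837880160

[8; 1,3,2,3,1,16] for √77; ℓ=6 ⇒ convergent index 5
i=0: a=8 ⇒ p=8, q=1
i=1: a=1 ⇒ p=9, q=1
i=2: a=3 ⇒ p=35, q=4
i=3: a=2 ⇒ p=79, q=9
i=4: a=3 ⇒ p=272, q=31
i=5: a=1 ⇒ p=351, q=40
→ (351, 40).  Check: 351²=123201, 77·40²=123200, difference 1.
n=2: (351,40)∘(351,40) = (351·351+77·40·40, 351·40+40·351) = (246401,28080)
n=3: (246401,28080)∘(351,40) = (351·246401+77·40·28080, 351·28080+40·246401) = (172973151,19712120)
n=4: (172973151,19712120)∘(351,40) = (351·172973151+77·40·19712120, 351·19712120+40·172973151) = (121426905601,13837880160)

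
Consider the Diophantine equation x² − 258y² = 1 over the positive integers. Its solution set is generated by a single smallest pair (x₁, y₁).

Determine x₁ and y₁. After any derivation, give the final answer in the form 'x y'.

[16; 16,32] for √258; ℓ=2 ⇒ convergent index 1
k=0  a_k=16  p_k/q_k = 16/1
k=1  a_k=16  p_k/q_k = 257/16
fundamental: x₁=257, y₁=16  (since 66049 − 258·256 = 1)

257 16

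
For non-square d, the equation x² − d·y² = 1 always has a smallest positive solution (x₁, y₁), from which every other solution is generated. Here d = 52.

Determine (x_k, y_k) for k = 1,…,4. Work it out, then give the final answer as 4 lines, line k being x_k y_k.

649 90
842401 116820
1093435849 151632270
1419278889601 196818569640

d=52: √d = [7; 4,1,2,1,4,14] (ℓ=6, even), read p_5/q_5
a_0=7:  p_0=7·1+0=7,  q_0=7·0+1=1
a_1=4:  p_1=4·7+1=29,  q_1=4·1+0=4
…
a_3=2:  p_3=2·36+29=101,  q_3=2·5+4=14
a_4=1:  p_4=1·101+36=137,  q_4=1·14+5=19
a_5=4:  p_5=4·137+101=649,  q_5=4·19+14=90
→ (649, 90).  Check: 649²=421201, 52·90²=421200, difference 1.
k=2:  x_2 = 649·649+52·90·90 = 842401,  y_2 = 649·90+90·649 = 116820
k=3:  x_3 = 649·842401+52·90·116820 = 1093435849,  y_3 = 649·116820+90·842401 = 151632270
k=4:  x_4 = 649·1093435849+52·90·151632270 = 1419278889601,  y_4 = 649·151632270+90·1093435849 = 196818569640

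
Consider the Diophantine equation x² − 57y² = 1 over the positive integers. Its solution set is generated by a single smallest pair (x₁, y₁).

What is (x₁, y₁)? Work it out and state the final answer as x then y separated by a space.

151 20

[7; 1,1,4,1,1,14] for √57; ℓ=6 ⇒ convergent index 5
k=0  a_k=7  p_k/q_k = 7/1
…
k=2  a_k=1  p_k/q_k = 15/2
k=3  a_k=4  p_k/q_k = 68/9
k=4  a_k=1  p_k/q_k = 83/11
k=5  a_k=1  p_k/q_k = 151/20
→ (151, 20).  Check: 151²=22801, 57·20²=22800, difference 1.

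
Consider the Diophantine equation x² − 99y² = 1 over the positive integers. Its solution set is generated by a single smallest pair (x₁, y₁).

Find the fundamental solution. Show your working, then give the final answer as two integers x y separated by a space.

[9; 1,18] for √99; ℓ=2 ⇒ convergent index 1
a_0=9:  p_0=9·1+0=9,  q_0=9·0+1=1
a_1=1:  p_1=1·9+1=10,  q_1=1·1+0=1
fundamental: x₁=10, y₁=1  (since 100 − 99·1 = 1)

10 1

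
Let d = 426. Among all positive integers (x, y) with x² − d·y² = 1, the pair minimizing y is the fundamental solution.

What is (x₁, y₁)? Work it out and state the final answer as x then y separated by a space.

√426 = [20; 1,1,1,3,2,6,2,3,1,1,1,40, …], period ℓ=12 (even) → k=11
k=0  a_k=20  p_k/q_k = 20/1
k=1  a_k=1  p_k/q_k = 21/1
…
k=7  a_k=2  p_k/q_k = 7162/347
…
k=10  a_k=1  p_k/q_k = 56780/2751
k=11  a_k=1  p_k/q_k = 88751/4300
→ (88751, 4300).  Check: 88751²=7876740001, 426·4300²=7876740000, difference 1.

88751 4300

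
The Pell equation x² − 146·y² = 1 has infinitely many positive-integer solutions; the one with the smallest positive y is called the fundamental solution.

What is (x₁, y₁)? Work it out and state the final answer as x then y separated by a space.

145 12

√146 = [12; 12,24, …], period ℓ=2 (even) → k=1
a_0=12:  p_0=12·1+0=12,  q_0=12·0+1=1
a_1=12:  p_1=12·12+1=145,  q_1=12·1+0=12
(x₁, y₁) = (145, 12);  145² − 146·12² = 1 ✓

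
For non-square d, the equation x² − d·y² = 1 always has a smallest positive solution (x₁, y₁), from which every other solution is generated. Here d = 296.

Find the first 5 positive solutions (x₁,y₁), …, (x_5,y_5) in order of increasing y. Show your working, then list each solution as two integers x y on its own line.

√296 → a₀=17, period (4,1,7,1,4,34); ℓ=6 even so k=5
i=0: a=17 ⇒ p=17, q=1
…
i=4: a=1 ⇒ p=757, q=44
i=5: a=4 ⇒ p=3699, q=215
fundamental: x₁=3699, y₁=215  (since 13682601 − 296·46225 = 1)
(3699+215√296)^2 = 27365201 + 1590570√296
(3699+215√296)^3 = 202447753299 + 11767036645√296
(3699+215√296)^4 = 1497708451540801 + 87052535509140√296
(3699+215√296)^5 = 11080046922051092499 + 644014645929581075√296

3699 215
27365201 1590570
202447753299 11767036645
1497708451540801 87052535509140
11080046922051092499 644014645929581075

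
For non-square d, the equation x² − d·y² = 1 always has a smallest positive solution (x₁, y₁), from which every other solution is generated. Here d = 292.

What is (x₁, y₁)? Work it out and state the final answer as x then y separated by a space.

√292 = [17; 11,2,1,3,8,3,1,2,11,34, …], period ℓ=10 (even) → k=9
a_0=17:  p_0=17·1+0=17,  q_0=17·0+1=1
a_1=11:  p_1=11·17+1=188,  q_1=11·1+0=11
a_2=2:  p_2=2·188+17=393,  q_2=2·11+1=23
a_3=1:  p_3=1·393+188=581,  q_3=1·23+11=34
a_4=3:  p_4=3·581+393=2136,  q_4=3·34+23=125
a_5=8:  p_5=8·2136+581=17669,  q_5=8·125+34=1034
a_6=3:  p_6=3·17669+2136=55143,  q_6=3·1034+125=3227
a_7=1:  p_7=1·55143+17669=72812,  q_7=1·3227+1034=4261
a_8=2:  p_8=2·72812+55143=200767,  q_8=2·4261+3227=11749
a_9=11:  p_9=11·200767+72812=2281249,  q_9=11·11749+4261=133500
fundamental: x₁=2281249, y₁=133500  (since 5204097000001 − 292·17822250000 = 1)

2281249 133500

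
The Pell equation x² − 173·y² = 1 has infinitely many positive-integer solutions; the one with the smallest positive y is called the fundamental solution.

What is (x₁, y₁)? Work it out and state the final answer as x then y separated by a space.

2499849 190060

[13; 6,1,1,6,26] for √173; ℓ=5 ⇒ convergent index 9
step 0: (13, 1)  from 13·(1,0) + (0,1)
step 1: (79, 6)  from 6·(13,1) + (1,0)
step 2: (92, 7)  from 1·(79,6) + (13,1)
…
step 4: (1118, 85)  from 6·(171,13) + (92,7)
step 5: (29239, 2223)  from 26·(1118,85) + (171,13)
…
step 7: (205791, 15646)  from 1·(176552,13423) + (29239,2223)
step 8: (382343, 29069)  from 1·(205791,15646) + (176552,13423)
step 9: (2499849, 190060)  from 6·(382343,29069) + (205791,15646)
fundamental: x₁=2499849, y₁=190060  (since 6249245022801 − 173·36122803600 = 1)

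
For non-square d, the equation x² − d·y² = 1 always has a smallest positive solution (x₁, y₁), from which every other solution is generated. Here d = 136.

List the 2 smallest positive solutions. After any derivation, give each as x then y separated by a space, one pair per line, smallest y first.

35 3
2449 210

[11; 1,1,1,22] for √136; ℓ=4 ⇒ convergent index 3
a_0=11:  p_0=11·1+0=11,  q_0=11·0+1=1
a_1=1:  p_1=1·11+1=12,  q_1=1·1+0=1
a_2=1:  p_2=1·12+11=23,  q_2=1·1+1=2
a_3=1:  p_3=1·23+12=35,  q_3=1·2+1=3
fundamental: x₁=35, y₁=3  (since 1225 − 136·9 = 1)
k=2:  x_2 = 35·35+136·3·3 = 2449,  y_2 = 35·3+3·35 = 210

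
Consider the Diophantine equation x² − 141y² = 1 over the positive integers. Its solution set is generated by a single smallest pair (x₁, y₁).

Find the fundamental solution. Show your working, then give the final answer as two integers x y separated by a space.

95 8

[11; 1,6,1,22] for √141; ℓ=4 ⇒ convergent index 3
a_0=11:  p_0=11·1+0=11,  q_0=11·0+1=1
a_1=1:  p_1=1·11+1=12,  q_1=1·1+0=1
a_2=6:  p_2=6·12+11=83,  q_2=6·1+1=7
a_3=1:  p_3=1·83+12=95,  q_3=1·7+1=8
fundamental: x₁=95, y₁=8  (since 9025 − 141·64 = 1)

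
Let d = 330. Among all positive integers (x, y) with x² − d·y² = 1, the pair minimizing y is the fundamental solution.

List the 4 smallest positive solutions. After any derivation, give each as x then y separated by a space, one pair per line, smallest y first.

d=330: √d = [18; 6,36] (ℓ=2, even), read p_1/q_1
k=0  a_k=18  p_k/q_k = 18/1
k=1  a_k=6  p_k/q_k = 109/6
(x₁, y₁) = (109, 6);  109² − 330·6² = 1 ✓
(109+6√330)^2 = 23761 + 1308√330
(109+6√330)^3 = 5179789 + 285138√330
(109+6√330)^4 = 1129170241 + 62158776√330

109 6
23761 1308
5179789 285138
1129170241 62158776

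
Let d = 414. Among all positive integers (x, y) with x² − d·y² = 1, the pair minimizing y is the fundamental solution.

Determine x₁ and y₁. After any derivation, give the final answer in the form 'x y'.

d=414: √d = [20; 2,1,7,2,7,1,2,40] (ℓ=8, even), read p_7/q_7
i=0: a=20 ⇒ p=20, q=1
i=1: a=2 ⇒ p=41, q=2
i=2: a=1 ⇒ p=61, q=3
i=3: a=7 ⇒ p=468, q=23
…
i=5: a=7 ⇒ p=7447, q=366
i=6: a=1 ⇒ p=8444, q=415
i=7: a=2 ⇒ p=24335, q=1196
fundamental: x₁=24335, y₁=1196  (since 592192225 − 414·1430416 = 1)

24335 1196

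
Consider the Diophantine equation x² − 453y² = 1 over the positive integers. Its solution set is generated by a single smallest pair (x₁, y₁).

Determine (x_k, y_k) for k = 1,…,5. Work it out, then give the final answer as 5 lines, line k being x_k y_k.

d=453: √d = [21; 3,1,1,10,14,10,1,1,3,42] (ℓ=10, even), read p_9/q_9
i=0: a=21 ⇒ p=21, q=1
i=1: a=3 ⇒ p=64, q=3
…
i=3: a=1 ⇒ p=149, q=7
i=4: a=10 ⇒ p=1575, q=74
i=5: a=14 ⇒ p=22199, q=1043
i=6: a=10 ⇒ p=223565, q=10504
…
i=8: a=1 ⇒ p=469329, q=22051
i=9: a=3 ⇒ p=1653751, q=77700
fundamental: x₁=1653751, y₁=77700  (since 2734892370001 − 453·6037290000 = 1)
(x_2, y_2) = (1653751·1653751 + 453·77700·77700, 1653751·77700 + 77700·1653751) = (5469784740001, 256992905400)
(x_3, y_3) = (1653751·5469784740001 + 453·77700·256992905400, 1653751·256992905400 + 77700·5469784740001) = (18091323967121133751, 850004548596233100)
(x_4, y_4) = (1653751·18091323967121133751 + 453·77700·850004548596233100, 1653751·850004548596233100 + 77700·18091323967121133751) = (59837090203895614338960001, 2811391744490881177810800)
(x_5, y_5) = (1653751·59837090203895614338960001 + 453·77700·2811391744490881177810800, 1653751·2811391744490881177810800 + 77700·59837090203895614338960001) = (197911295523547060893371760093751, 9298683817686228472822980388500)

1653751 77700
5469784740001 256992905400
18091323967121133751 850004548596233100
59837090203895614338960001 2811391744490881177810800
197911295523547060893371760093751 9298683817686228472822980388500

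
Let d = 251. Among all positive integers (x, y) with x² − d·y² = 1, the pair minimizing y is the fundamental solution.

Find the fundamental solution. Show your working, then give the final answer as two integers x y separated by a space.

3674890 231957

d=251: √d = [15; 1,5,2,1,2,…,5,1,30] (ℓ=14, even), read p_13/q_13
i=0: a=15 ⇒ p=15, q=1
…
i=4: a=1 ⇒ p=301, q=19
i=5: a=2 ⇒ p=808, q=51
i=6: a=2 ⇒ p=1917, q=121
…
i=8: a=2 ⇒ p=61043, q=3853
i=9: a=2 ⇒ p=151649, q=9572
…
i=11: a=2 ⇒ p=577033, q=36422
i=12: a=5 ⇒ p=3097857, q=195535
i=13: a=1 ⇒ p=3674890, q=231957
→ (3674890, 231957).  Check: 3674890²=13504816512100, 251·231957²=13504816512099, difference 1.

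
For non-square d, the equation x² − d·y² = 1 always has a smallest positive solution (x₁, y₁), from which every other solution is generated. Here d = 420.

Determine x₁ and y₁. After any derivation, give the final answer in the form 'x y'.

[20; 2,40] for √420; ℓ=2 ⇒ convergent index 1
step 0: (20, 1)  from 20·(1,0) + (0,1)
step 1: (41, 2)  from 2·(20,1) + (1,0)
(x₁, y₁) = (41, 2);  41² − 420·2² = 1 ✓

41 2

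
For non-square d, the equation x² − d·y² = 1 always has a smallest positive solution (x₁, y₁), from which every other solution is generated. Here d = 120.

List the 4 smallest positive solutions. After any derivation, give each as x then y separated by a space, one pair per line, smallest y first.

[10; 1,20] for √120; ℓ=2 ⇒ convergent index 1
i=0: a=10 ⇒ p=10, q=1
i=1: a=1 ⇒ p=11, q=1
fundamental: x₁=11, y₁=1  (since 121 − 120·1 = 1)
(x_2, y_2) = (11·11 + 120·1·1, 11·1 + 1·11) = (241, 22)
(x_3, y_3) = (11·241 + 120·1·22, 11·22 + 1·241) = (5291, 483)
(x_4, y_4) = (11·5291 + 120·1·483, 11·483 + 1·5291) = (116161, 10604)

11 1
241 22
5291 483
116161 10604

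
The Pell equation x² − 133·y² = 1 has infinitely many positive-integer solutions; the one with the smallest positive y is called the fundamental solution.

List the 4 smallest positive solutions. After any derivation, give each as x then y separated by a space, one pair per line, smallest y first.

2588599 224460
13401689565601 1162073863080
69383200415647777399 6016286479789825380
359210566425477440164982401 31147506330593762303822160

√133 → a₀=11, period (1,1,7,5,1,…,1,1,22); ℓ=16 even so k=15
a_0=11:  p_0=11·1+0=11,  q_0=11·0+1=1
a_1=1:  p_1=1·11+1=12,  q_1=1·1+0=1
…
a_3=7:  p_3=7·23+12=173,  q_3=7·2+1=15
a_4=5:  p_4=5·173+23=888,  q_4=5·15+2=77
a_5=1:  p_5=1·888+173=1061,  q_5=1·77+15=92
a_6=1:  p_6=1·1061+888=1949,  q_6=1·92+77=169
a_7=1:  p_7=1·1949+1061=3010,  q_7=1·169+92=261
a_8=2:  p_8=2·3010+1949=7969,  q_8=2·261+169=691
a_9=1:  p_9=1·7969+3010=10979,  q_9=1·691+261=952
a_10=1:  p_10=1·10979+7969=18948,  q_10=1·952+691=1643
a_11=1:  p_11=1·18948+10979=29927,  q_11=1·1643+952=2595
…
a_14=1:  p_14=1·1210008+168583=1378591,  q_14=1·104921+14618=119539
a_15=1:  p_15=1·1378591+1210008=2588599,  q_15=1·119539+104921=224460
fundamental: x₁=2588599, y₁=224460  (since 6700844782801 − 133·50382291600 = 1)
(x_2, y_2) = (2588599·2588599 + 133·224460·224460, 2588599·224460 + 224460·2588599) = (13401689565601, 1162073863080)
(x_3, y_3) = (2588599·13401689565601 + 133·224460·1162073863080, 2588599·1162073863080 + 224460·13401689565601) = (69383200415647777399, 6016286479789825380)
(x_4, y_4) = (2588599·69383200415647777399 + 133·224460·6016286479789825380, 2588599·6016286479789825380 + 224460·69383200415647777399) = (359210566425477440164982401, 31147506330593762303822160)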